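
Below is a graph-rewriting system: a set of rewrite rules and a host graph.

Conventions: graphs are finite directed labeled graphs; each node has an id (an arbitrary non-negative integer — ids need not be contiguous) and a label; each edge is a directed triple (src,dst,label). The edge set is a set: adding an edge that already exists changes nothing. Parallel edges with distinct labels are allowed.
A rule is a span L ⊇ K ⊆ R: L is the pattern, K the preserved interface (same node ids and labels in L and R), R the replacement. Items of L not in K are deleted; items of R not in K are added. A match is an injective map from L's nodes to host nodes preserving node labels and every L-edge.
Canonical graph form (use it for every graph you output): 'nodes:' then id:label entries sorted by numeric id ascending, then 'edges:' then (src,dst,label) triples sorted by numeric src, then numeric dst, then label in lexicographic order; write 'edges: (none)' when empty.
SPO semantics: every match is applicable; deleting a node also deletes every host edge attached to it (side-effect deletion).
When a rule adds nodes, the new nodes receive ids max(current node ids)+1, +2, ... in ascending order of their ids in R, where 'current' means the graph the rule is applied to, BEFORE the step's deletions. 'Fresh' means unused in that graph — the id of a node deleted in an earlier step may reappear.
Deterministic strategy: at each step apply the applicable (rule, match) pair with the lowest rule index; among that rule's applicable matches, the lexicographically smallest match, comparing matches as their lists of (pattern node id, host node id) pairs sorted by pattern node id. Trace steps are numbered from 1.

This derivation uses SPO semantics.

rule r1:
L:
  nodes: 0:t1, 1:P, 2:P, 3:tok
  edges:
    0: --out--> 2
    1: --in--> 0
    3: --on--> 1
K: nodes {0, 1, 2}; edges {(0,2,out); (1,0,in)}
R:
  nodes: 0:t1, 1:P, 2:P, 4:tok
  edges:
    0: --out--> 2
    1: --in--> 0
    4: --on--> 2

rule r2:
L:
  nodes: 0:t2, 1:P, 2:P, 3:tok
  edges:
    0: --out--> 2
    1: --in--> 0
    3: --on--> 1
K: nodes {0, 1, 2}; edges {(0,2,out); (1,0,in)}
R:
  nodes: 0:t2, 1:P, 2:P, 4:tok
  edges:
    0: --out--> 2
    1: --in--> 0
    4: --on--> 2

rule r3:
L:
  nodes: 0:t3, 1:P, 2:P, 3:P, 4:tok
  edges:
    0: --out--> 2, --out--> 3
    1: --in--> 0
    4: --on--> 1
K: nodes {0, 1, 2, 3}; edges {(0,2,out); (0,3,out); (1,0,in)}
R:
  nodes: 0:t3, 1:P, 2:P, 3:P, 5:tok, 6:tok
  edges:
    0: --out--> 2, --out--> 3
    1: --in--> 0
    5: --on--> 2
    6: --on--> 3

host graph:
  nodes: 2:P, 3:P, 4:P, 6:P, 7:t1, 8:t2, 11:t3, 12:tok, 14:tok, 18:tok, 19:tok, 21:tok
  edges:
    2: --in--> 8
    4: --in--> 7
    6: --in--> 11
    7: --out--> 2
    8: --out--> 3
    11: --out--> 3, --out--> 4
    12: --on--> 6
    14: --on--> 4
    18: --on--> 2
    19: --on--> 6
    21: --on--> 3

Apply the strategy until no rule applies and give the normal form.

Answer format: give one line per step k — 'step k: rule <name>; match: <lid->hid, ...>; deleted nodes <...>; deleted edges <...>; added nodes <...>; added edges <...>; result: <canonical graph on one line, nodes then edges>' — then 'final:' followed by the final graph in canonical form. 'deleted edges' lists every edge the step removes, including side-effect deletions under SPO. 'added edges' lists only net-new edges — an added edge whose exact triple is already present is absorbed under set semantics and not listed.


step 1: rule r1; match: 0->7, 1->4, 2->2, 3->14; deleted nodes 14; deleted edges (14,4,on); added nodes 22; added edges (22,2,on); result: nodes: 2:P, 3:P, 4:P, 6:P, 7:t1, 8:t2, 11:t3, 12:tok, 18:tok, 19:tok, 21:tok, 22:tok edges: (2,8,in); (4,7,in); (6,11,in); (7,2,out); (8,3,out); (11,3,out); (11,4,out); (12,6,on); (18,2,on); (19,6,on); (21,3,on); (22,2,on)
step 2: rule r2; match: 0->8, 1->2, 2->3, 3->18; deleted nodes 18; deleted edges (18,2,on); added nodes 23; added edges (23,3,on); result: nodes: 2:P, 3:P, 4:P, 6:P, 7:t1, 8:t2, 11:t3, 12:tok, 19:tok, 21:tok, 22:tok, 23:tok edges: (2,8,in); (4,7,in); (6,11,in); (7,2,out); (8,3,out); (11,3,out); (11,4,out); (12,6,on); (19,6,on); (21,3,on); (22,2,on); (23,3,on)
step 3: rule r2; match: 0->8, 1->2, 2->3, 3->22; deleted nodes 22; deleted edges (22,2,on); added nodes 24; added edges (24,3,on); result: nodes: 2:P, 3:P, 4:P, 6:P, 7:t1, 8:t2, 11:t3, 12:tok, 19:tok, 21:tok, 23:tok, 24:tok edges: (2,8,in); (4,7,in); (6,11,in); (7,2,out); (8,3,out); (11,3,out); (11,4,out); (12,6,on); (19,6,on); (21,3,on); (23,3,on); (24,3,on)
step 4: rule r3; match: 0->11, 1->6, 2->3, 3->4, 4->12; deleted nodes 12; deleted edges (12,6,on); added nodes 25, 26; added edges (25,3,on); (26,4,on); result: nodes: 2:P, 3:P, 4:P, 6:P, 7:t1, 8:t2, 11:t3, 19:tok, 21:tok, 23:tok, 24:tok, 25:tok, 26:tok edges: (2,8,in); (4,7,in); (6,11,in); (7,2,out); (8,3,out); (11,3,out); (11,4,out); (19,6,on); (21,3,on); (23,3,on); (24,3,on); (25,3,on); (26,4,on)
step 5: rule r1; match: 0->7, 1->4, 2->2, 3->26; deleted nodes 26; deleted edges (26,4,on); added nodes 27; added edges (27,2,on); result: nodes: 2:P, 3:P, 4:P, 6:P, 7:t1, 8:t2, 11:t3, 19:tok, 21:tok, 23:tok, 24:tok, 25:tok, 27:tok edges: (2,8,in); (4,7,in); (6,11,in); (7,2,out); (8,3,out); (11,3,out); (11,4,out); (19,6,on); (21,3,on); (23,3,on); (24,3,on); (25,3,on); (27,2,on)
step 6: rule r2; match: 0->8, 1->2, 2->3, 3->27; deleted nodes 27; deleted edges (27,2,on); added nodes 28; added edges (28,3,on); result: nodes: 2:P, 3:P, 4:P, 6:P, 7:t1, 8:t2, 11:t3, 19:tok, 21:tok, 23:tok, 24:tok, 25:tok, 28:tok edges: (2,8,in); (4,7,in); (6,11,in); (7,2,out); (8,3,out); (11,3,out); (11,4,out); (19,6,on); (21,3,on); (23,3,on); (24,3,on); (25,3,on); (28,3,on)
step 7: rule r3; match: 0->11, 1->6, 2->3, 3->4, 4->19; deleted nodes 19; deleted edges (19,6,on); added nodes 29, 30; added edges (29,3,on); (30,4,on); result: nodes: 2:P, 3:P, 4:P, 6:P, 7:t1, 8:t2, 11:t3, 21:tok, 23:tok, 24:tok, 25:tok, 28:tok, 29:tok, 30:tok edges: (2,8,in); (4,7,in); (6,11,in); (7,2,out); (8,3,out); (11,3,out); (11,4,out); (21,3,on); (23,3,on); (24,3,on); (25,3,on); (28,3,on); (29,3,on); (30,4,on)
step 8: rule r1; match: 0->7, 1->4, 2->2, 3->30; deleted nodes 30; deleted edges (30,4,on); added nodes 31; added edges (31,2,on); result: nodes: 2:P, 3:P, 4:P, 6:P, 7:t1, 8:t2, 11:t3, 21:tok, 23:tok, 24:tok, 25:tok, 28:tok, 29:tok, 31:tok edges: (2,8,in); (4,7,in); (6,11,in); (7,2,out); (8,3,out); (11,3,out); (11,4,out); (21,3,on); (23,3,on); (24,3,on); (25,3,on); (28,3,on); (29,3,on); (31,2,on)
step 9: rule r2; match: 0->8, 1->2, 2->3, 3->31; deleted nodes 31; deleted edges (31,2,on); added nodes 32; added edges (32,3,on); result: nodes: 2:P, 3:P, 4:P, 6:P, 7:t1, 8:t2, 11:t3, 21:tok, 23:tok, 24:tok, 25:tok, 28:tok, 29:tok, 32:tok edges: (2,8,in); (4,7,in); (6,11,in); (7,2,out); (8,3,out); (11,3,out); (11,4,out); (21,3,on); (23,3,on); (24,3,on); (25,3,on); (28,3,on); (29,3,on); (32,3,on)
final:
nodes: 2:P, 3:P, 4:P, 6:P, 7:t1, 8:t2, 11:t3, 21:tok, 23:tok, 24:tok, 25:tok, 28:tok, 29:tok, 32:tok
edges: (2,8,in); (4,7,in); (6,11,in); (7,2,out); (8,3,out); (11,3,out); (11,4,out); (21,3,on); (23,3,on); (24,3,on); (25,3,on); (28,3,on); (29,3,on); (32,3,on)


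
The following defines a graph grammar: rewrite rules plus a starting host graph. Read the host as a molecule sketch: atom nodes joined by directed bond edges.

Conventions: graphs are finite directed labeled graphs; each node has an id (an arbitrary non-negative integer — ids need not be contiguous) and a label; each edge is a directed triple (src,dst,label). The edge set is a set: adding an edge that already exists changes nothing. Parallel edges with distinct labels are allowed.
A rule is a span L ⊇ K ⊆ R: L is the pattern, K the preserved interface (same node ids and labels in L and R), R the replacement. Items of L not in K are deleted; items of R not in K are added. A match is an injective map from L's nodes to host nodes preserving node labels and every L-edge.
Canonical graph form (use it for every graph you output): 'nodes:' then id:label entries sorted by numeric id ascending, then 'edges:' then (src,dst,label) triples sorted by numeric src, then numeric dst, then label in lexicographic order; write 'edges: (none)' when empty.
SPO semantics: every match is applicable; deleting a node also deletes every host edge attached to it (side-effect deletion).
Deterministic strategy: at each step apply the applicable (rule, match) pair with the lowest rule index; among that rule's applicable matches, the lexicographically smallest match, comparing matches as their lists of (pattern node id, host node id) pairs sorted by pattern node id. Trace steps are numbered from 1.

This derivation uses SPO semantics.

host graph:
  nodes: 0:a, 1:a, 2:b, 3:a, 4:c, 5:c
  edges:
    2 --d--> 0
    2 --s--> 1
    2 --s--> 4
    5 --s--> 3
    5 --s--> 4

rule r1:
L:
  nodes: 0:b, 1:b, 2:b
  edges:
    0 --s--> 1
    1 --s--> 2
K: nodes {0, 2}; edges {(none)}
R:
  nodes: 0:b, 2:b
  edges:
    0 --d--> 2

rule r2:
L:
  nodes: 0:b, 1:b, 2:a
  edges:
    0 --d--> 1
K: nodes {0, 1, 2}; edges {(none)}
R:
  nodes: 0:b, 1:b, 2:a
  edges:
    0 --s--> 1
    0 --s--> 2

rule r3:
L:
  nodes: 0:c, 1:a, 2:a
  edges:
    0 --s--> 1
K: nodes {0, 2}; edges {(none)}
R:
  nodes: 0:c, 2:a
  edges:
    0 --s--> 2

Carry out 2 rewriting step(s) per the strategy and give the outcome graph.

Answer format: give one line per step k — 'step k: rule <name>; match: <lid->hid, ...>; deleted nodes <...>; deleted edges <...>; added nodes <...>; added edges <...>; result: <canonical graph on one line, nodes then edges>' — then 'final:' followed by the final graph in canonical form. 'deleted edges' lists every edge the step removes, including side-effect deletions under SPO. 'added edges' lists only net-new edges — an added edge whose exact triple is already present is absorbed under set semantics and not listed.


step 1: rule r3; match: 0->5, 1->3, 2->0; deleted nodes 3; deleted edges (5,3,s); added nodes (none); added edges (5,0,s); result: nodes: 0:a, 1:a, 2:b, 4:c, 5:c edges: (2,0,d); (2,1,s); (2,4,s); (5,0,s); (5,4,s)
step 2: rule r3; match: 0->5, 1->0, 2->1; deleted nodes 0; deleted edges (2,0,d); (5,0,s); added nodes (none); added edges (5,1,s); result: nodes: 1:a, 2:b, 4:c, 5:c edges: (2,1,s); (2,4,s); (5,1,s); (5,4,s)
final:
nodes: 1:a, 2:b, 4:c, 5:c
edges: (2,1,s); (2,4,s); (5,1,s); (5,4,s)


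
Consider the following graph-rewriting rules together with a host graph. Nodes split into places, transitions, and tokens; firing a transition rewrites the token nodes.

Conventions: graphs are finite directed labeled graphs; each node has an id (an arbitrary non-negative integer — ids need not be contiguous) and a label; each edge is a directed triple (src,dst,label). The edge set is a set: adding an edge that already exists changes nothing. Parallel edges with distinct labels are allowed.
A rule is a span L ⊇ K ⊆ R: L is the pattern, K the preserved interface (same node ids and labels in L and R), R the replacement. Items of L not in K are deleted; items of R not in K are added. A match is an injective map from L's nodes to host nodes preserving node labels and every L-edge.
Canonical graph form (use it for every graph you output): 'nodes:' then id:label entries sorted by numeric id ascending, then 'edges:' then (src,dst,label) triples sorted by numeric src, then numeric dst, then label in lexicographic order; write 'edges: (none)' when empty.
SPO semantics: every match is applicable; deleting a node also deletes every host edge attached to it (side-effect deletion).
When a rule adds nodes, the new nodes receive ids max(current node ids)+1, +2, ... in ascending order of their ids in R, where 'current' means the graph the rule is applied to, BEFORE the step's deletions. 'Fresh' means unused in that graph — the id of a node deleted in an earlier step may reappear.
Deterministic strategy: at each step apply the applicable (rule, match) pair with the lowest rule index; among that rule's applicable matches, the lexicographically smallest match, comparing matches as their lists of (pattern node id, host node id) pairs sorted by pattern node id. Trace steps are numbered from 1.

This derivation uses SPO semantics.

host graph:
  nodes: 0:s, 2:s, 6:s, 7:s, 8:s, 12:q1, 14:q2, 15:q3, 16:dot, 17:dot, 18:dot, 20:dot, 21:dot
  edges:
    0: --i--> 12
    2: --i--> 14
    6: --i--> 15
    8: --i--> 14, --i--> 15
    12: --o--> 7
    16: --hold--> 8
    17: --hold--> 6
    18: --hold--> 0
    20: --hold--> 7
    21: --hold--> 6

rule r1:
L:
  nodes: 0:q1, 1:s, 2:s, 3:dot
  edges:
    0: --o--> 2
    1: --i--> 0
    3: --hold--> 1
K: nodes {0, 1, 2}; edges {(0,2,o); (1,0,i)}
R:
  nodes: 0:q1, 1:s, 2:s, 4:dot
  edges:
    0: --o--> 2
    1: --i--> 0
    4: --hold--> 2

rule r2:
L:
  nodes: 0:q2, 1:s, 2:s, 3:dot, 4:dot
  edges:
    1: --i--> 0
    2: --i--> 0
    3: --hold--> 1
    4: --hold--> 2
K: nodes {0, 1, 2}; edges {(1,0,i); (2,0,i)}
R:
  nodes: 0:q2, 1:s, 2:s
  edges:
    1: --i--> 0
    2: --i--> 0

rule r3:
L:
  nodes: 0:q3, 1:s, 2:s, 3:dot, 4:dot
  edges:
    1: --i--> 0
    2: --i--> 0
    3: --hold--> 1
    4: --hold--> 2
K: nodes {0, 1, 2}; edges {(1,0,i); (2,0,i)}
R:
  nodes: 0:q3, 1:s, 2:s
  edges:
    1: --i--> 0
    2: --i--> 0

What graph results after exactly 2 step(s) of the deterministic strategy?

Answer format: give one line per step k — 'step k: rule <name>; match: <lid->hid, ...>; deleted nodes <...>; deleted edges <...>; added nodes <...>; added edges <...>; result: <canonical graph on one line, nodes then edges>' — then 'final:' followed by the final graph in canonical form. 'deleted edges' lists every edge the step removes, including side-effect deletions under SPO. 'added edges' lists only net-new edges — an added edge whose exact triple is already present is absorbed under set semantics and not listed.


step 1: rule r1; match: 0->12, 1->0, 2->7, 3->18; deleted nodes 18; deleted edges (18,0,hold); added nodes 22; added edges (22,7,hold); result: nodes: 0:s, 2:s, 6:s, 7:s, 8:s, 12:q1, 14:q2, 15:q3, 16:dot, 17:dot, 20:dot, 21:dot, 22:dot edges: (0,12,i); (2,14,i); (6,15,i); (8,14,i); (8,15,i); (12,7,o); (16,8,hold); (17,6,hold); (20,7,hold); (21,6,hold); (22,7,hold)
step 2: rule r3; match: 0->15, 1->6, 2->8, 3->17, 4->16; deleted nodes 16, 17; deleted edges (16,8,hold); (17,6,hold); added nodes (none); added edges (none); result: nodes: 0:s, 2:s, 6:s, 7:s, 8:s, 12:q1, 14:q2, 15:q3, 20:dot, 21:dot, 22:dot edges: (0,12,i); (2,14,i); (6,15,i); (8,14,i); (8,15,i); (12,7,o); (20,7,hold); (21,6,hold); (22,7,hold)
final:
nodes: 0:s, 2:s, 6:s, 7:s, 8:s, 12:q1, 14:q2, 15:q3, 20:dot, 21:dot, 22:dot
edges: (0,12,i); (2,14,i); (6,15,i); (8,14,i); (8,15,i); (12,7,o); (20,7,hold); (21,6,hold); (22,7,hold)


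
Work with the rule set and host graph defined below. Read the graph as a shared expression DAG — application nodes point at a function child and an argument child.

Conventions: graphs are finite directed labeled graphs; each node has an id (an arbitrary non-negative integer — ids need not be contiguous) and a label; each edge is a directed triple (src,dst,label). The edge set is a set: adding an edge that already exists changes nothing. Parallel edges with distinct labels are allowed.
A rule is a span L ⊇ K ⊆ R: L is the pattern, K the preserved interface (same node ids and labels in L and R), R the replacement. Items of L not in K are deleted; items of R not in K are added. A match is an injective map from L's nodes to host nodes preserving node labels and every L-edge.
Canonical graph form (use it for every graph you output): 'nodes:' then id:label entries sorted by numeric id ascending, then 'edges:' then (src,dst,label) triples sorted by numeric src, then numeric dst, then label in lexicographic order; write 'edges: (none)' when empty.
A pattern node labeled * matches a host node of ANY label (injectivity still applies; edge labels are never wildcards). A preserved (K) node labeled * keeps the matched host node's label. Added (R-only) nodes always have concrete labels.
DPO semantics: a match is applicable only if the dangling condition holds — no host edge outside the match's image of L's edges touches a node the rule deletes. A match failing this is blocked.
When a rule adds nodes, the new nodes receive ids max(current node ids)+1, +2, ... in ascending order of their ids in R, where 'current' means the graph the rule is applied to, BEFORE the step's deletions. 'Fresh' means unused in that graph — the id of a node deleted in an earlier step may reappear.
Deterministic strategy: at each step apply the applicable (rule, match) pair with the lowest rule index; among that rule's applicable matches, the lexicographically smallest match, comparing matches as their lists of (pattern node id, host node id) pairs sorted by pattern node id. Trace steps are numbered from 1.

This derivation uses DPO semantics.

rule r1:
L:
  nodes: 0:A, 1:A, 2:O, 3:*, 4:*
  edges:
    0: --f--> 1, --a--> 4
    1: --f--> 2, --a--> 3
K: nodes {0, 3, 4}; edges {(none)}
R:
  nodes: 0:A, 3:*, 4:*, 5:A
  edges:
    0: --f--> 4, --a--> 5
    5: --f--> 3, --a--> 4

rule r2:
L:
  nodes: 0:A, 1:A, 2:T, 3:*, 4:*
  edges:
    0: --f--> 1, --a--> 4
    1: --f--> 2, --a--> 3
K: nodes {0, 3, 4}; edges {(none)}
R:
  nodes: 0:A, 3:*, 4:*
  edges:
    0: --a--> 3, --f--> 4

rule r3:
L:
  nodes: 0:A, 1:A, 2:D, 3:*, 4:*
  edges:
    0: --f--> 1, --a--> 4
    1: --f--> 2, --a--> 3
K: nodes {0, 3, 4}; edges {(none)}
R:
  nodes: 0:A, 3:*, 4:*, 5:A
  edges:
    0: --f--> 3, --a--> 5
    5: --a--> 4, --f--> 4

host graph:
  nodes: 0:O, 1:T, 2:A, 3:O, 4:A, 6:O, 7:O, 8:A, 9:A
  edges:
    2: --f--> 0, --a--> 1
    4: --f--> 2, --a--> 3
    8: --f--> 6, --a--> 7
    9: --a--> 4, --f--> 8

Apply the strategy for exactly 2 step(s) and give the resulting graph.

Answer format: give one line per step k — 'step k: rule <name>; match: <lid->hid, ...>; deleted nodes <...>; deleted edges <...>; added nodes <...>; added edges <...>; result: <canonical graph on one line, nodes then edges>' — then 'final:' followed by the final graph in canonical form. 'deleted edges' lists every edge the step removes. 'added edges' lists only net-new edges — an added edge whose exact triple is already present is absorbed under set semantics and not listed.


step 1: rule r1; match: 0->4, 1->2, 2->0, 3->1, 4->3; deleted nodes 0, 2; deleted edges (2,0,f); (2,1,a); (4,2,f); (4,3,a); added nodes 10; added edges (4,3,f); (4,10,a); (10,1,f); (10,3,a); result: nodes: 1:T, 3:O, 4:A, 6:O, 7:O, 8:A, 9:A, 10:A edges: (4,3,f); (4,10,a); (8,6,f); (8,7,a); (9,4,a); (9,8,f); (10,1,f); (10,3,a)
step 2: rule r1; match: 0->9, 1->8, 2->6, 3->7, 4->4; deleted nodes 6, 8; deleted edges (8,6,f); (8,7,a); (9,4,a); (9,8,f); added nodes 11; added edges (9,4,f); (9,11,a); (11,4,a); (11,7,f); result: nodes: 1:T, 3:O, 4:A, 7:O, 9:A, 10:A, 11:A edges: (4,3,f); (4,10,a); (9,4,f); (9,11,a); (10,1,f); (10,3,a); (11,4,a); (11,7,f)
final:
nodes: 1:T, 3:O, 4:A, 7:O, 9:A, 10:A, 11:A
edges: (4,3,f); (4,10,a); (9,4,f); (9,11,a); (10,1,f); (10,3,a); (11,4,a); (11,7,f)


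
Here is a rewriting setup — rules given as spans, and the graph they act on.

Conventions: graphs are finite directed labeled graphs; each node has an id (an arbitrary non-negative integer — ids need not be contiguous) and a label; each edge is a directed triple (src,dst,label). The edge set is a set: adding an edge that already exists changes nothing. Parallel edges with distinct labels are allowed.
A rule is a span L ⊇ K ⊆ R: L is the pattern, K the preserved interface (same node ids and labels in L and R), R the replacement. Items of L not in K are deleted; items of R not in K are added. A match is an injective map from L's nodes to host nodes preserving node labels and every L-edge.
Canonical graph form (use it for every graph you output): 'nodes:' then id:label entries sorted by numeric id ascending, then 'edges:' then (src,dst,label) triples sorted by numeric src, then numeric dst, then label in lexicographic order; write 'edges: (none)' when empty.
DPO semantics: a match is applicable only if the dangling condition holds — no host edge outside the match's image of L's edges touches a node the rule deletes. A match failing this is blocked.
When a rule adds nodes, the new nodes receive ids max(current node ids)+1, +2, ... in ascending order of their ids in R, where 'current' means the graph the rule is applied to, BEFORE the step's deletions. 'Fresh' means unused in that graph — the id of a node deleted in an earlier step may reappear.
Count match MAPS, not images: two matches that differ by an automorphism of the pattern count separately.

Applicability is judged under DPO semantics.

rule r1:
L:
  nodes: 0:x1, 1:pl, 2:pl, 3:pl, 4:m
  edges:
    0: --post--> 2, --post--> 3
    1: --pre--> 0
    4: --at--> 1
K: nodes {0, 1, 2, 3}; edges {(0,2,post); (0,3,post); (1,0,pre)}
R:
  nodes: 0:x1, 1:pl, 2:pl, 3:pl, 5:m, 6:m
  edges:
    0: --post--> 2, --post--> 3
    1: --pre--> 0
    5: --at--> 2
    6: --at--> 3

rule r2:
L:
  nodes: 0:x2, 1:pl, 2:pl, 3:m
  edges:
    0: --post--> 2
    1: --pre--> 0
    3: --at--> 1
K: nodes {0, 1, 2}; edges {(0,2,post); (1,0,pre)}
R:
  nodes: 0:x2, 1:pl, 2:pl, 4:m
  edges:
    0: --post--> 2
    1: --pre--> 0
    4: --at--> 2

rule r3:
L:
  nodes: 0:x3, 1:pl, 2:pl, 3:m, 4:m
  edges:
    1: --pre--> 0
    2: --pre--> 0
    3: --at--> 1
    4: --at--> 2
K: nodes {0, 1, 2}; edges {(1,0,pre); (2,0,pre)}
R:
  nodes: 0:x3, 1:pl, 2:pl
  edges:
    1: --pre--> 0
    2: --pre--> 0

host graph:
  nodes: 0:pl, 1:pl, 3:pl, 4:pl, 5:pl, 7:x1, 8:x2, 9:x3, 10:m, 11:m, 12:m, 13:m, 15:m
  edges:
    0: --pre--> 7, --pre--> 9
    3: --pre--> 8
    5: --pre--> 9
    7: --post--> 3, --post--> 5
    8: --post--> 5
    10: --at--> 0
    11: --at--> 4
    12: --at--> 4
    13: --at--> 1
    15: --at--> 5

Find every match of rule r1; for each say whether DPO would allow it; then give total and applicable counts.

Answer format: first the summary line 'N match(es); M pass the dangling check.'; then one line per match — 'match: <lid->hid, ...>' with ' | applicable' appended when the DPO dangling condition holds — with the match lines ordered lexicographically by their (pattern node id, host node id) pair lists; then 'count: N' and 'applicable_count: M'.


2 match(es); 2 pass the dangling check.
match: 0->7, 1->0, 2->3, 3->5, 4->10 | applicable
match: 0->7, 1->0, 2->5, 3->3, 4->10 | applicable
count: 2
applicable_count: 2


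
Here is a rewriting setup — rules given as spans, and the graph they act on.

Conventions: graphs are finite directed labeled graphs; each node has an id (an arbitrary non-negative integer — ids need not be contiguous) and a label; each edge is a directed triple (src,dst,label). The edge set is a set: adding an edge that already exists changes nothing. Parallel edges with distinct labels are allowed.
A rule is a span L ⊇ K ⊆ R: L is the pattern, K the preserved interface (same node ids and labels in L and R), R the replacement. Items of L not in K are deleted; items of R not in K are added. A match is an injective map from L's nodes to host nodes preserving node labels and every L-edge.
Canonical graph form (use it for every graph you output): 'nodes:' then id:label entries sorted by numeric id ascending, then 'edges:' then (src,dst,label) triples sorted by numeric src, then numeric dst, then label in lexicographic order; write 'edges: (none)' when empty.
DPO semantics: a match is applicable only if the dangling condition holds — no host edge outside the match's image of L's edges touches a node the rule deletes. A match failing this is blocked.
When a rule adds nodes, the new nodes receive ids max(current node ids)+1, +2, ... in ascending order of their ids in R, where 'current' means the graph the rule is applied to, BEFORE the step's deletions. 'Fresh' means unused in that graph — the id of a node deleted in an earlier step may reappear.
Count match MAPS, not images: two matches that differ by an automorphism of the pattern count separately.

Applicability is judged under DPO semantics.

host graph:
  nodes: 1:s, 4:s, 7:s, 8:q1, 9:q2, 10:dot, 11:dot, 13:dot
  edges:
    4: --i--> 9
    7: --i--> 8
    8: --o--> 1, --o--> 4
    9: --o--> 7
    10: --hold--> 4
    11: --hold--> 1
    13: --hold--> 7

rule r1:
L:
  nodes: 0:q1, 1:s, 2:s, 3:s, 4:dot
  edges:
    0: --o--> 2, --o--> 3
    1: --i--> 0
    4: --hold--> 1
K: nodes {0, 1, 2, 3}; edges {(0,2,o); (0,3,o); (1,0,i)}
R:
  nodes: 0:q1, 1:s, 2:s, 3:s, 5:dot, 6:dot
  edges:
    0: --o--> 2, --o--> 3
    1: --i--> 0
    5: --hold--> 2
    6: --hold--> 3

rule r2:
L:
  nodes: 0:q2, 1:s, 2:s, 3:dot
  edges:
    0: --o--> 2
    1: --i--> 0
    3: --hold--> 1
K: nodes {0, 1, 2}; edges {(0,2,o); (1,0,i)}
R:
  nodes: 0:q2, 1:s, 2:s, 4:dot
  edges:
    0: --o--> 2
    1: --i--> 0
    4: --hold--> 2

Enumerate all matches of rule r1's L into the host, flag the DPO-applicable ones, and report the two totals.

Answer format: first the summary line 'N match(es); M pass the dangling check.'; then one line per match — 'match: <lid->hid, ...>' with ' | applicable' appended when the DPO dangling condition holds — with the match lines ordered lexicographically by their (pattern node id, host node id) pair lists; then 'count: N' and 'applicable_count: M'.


2 match(es); 2 pass the dangling check.
match: 0->8, 1->7, 2->1, 3->4, 4->13 | applicable
match: 0->8, 1->7, 2->4, 3->1, 4->13 | applicable
count: 2
applicable_count: 2


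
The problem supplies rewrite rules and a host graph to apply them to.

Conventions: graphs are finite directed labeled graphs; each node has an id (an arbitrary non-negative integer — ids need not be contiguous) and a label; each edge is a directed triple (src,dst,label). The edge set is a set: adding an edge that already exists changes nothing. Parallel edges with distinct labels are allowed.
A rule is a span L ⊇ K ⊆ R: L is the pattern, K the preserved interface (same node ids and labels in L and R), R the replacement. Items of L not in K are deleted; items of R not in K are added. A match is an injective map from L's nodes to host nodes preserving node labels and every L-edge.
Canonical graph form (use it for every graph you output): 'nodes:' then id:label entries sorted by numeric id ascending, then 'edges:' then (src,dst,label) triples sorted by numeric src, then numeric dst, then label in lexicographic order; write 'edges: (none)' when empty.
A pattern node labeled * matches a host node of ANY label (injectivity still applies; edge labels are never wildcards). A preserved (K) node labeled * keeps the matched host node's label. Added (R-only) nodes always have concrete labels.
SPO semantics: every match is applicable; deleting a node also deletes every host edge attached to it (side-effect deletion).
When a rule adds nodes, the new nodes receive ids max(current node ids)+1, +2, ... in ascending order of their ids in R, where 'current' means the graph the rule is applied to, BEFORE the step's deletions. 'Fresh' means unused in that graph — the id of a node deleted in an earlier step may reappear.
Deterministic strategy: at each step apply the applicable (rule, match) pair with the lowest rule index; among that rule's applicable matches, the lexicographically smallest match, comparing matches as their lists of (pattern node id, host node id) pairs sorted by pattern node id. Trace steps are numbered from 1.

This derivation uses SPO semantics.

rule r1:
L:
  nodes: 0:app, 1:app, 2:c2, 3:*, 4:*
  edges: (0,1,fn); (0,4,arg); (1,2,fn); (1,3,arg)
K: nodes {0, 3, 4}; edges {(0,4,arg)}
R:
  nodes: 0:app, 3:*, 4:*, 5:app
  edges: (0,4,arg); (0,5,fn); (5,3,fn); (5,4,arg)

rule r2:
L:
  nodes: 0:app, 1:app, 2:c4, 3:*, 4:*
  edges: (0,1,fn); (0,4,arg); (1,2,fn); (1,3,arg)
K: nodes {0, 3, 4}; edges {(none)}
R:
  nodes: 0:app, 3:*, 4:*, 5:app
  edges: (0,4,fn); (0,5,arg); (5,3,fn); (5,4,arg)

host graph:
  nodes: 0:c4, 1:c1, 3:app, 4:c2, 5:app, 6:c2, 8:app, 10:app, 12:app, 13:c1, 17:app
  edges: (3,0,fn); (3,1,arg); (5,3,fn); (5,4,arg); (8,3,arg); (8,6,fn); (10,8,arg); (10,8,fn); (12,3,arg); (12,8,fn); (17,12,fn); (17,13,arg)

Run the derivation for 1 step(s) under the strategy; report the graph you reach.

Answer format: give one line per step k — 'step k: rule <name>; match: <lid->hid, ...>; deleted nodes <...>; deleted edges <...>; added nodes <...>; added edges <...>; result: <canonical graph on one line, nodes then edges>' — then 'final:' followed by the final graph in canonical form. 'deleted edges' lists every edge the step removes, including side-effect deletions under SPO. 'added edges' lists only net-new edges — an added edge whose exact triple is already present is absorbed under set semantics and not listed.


step 1: rule r2; match: 0->5, 1->3, 2->0, 3->1, 4->4; deleted nodes 0, 3; deleted edges (3,0,fn); (3,1,arg); (5,3,fn); (5,4,arg); (8,3,arg); (12,3,arg); added nodes 18; added edges (5,4,fn); (5,18,arg); (18,1,fn); (18,4,arg); result: nodes: 1:c1, 4:c2, 5:app, 6:c2, 8:app, 10:app, 12:app, 13:c1, 17:app, 18:app edges: (5,4,fn); (5,18,arg); (8,6,fn); (10,8,arg); (10,8,fn); (12,8,fn); (17,12,fn); (17,13,arg); (18,1,fn); (18,4,arg)
final:
nodes: 1:c1, 4:c2, 5:app, 6:c2, 8:app, 10:app, 12:app, 13:c1, 17:app, 18:app
edges: (5,4,fn); (5,18,arg); (8,6,fn); (10,8,arg); (10,8,fn); (12,8,fn); (17,12,fn); (17,13,arg); (18,1,fn); (18,4,arg)


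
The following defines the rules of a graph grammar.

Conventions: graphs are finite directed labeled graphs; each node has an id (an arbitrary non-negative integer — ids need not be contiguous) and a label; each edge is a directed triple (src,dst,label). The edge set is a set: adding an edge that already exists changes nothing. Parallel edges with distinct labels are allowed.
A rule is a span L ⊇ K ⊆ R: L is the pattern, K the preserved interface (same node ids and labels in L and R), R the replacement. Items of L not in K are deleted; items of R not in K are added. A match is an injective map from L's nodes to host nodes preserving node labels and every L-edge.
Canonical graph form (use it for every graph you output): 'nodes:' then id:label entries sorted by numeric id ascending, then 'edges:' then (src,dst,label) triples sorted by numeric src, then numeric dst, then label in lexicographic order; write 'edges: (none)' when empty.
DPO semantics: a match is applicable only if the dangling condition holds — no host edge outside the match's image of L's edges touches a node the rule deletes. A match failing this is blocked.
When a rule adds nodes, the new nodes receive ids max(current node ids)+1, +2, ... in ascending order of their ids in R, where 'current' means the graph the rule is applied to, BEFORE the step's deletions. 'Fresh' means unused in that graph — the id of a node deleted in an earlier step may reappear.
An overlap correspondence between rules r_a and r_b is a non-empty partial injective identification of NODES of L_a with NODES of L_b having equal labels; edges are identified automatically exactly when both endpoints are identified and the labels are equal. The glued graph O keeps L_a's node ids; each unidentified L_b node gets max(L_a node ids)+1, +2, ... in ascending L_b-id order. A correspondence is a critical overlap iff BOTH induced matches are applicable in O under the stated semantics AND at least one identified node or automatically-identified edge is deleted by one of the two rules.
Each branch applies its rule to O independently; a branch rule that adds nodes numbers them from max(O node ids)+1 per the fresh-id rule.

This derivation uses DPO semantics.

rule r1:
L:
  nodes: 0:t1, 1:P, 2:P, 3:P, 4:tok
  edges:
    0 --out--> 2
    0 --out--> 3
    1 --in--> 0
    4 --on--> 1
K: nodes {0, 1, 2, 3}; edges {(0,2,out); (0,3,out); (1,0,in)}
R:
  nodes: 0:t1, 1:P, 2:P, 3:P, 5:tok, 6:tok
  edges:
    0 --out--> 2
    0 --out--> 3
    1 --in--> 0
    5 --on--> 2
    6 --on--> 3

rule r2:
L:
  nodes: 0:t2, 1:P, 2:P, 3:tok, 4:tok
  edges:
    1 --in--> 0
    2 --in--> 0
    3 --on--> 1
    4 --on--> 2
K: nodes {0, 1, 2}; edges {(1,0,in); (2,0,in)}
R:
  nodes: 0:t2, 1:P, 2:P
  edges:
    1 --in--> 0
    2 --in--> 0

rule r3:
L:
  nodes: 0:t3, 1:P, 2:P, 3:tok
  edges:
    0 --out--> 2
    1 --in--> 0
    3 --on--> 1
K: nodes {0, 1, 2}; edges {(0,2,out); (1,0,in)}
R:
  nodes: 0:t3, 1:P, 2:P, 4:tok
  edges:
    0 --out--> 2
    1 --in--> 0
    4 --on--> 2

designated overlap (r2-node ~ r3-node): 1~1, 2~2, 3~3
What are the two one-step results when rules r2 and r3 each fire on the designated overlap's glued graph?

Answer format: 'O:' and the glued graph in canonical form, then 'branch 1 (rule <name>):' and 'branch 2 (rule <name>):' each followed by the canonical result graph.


O:
nodes: 0:t2, 1:P, 2:P, 3:tok, 4:tok, 5:t3
edges: (1,0,in); (1,5,in); (2,0,in); (3,1,on); (4,2,on); (5,2,out)
branch 1 (rule r2):
nodes: 0:t2, 1:P, 2:P, 5:t3
edges: (1,0,in); (1,5,in); (2,0,in); (5,2,out)
branch 2 (rule r3):
nodes: 0:t2, 1:P, 2:P, 4:tok, 5:t3, 6:tok
edges: (1,0,in); (1,5,in); (2,0,in); (4,2,on); (5,2,out); (6,2,on)


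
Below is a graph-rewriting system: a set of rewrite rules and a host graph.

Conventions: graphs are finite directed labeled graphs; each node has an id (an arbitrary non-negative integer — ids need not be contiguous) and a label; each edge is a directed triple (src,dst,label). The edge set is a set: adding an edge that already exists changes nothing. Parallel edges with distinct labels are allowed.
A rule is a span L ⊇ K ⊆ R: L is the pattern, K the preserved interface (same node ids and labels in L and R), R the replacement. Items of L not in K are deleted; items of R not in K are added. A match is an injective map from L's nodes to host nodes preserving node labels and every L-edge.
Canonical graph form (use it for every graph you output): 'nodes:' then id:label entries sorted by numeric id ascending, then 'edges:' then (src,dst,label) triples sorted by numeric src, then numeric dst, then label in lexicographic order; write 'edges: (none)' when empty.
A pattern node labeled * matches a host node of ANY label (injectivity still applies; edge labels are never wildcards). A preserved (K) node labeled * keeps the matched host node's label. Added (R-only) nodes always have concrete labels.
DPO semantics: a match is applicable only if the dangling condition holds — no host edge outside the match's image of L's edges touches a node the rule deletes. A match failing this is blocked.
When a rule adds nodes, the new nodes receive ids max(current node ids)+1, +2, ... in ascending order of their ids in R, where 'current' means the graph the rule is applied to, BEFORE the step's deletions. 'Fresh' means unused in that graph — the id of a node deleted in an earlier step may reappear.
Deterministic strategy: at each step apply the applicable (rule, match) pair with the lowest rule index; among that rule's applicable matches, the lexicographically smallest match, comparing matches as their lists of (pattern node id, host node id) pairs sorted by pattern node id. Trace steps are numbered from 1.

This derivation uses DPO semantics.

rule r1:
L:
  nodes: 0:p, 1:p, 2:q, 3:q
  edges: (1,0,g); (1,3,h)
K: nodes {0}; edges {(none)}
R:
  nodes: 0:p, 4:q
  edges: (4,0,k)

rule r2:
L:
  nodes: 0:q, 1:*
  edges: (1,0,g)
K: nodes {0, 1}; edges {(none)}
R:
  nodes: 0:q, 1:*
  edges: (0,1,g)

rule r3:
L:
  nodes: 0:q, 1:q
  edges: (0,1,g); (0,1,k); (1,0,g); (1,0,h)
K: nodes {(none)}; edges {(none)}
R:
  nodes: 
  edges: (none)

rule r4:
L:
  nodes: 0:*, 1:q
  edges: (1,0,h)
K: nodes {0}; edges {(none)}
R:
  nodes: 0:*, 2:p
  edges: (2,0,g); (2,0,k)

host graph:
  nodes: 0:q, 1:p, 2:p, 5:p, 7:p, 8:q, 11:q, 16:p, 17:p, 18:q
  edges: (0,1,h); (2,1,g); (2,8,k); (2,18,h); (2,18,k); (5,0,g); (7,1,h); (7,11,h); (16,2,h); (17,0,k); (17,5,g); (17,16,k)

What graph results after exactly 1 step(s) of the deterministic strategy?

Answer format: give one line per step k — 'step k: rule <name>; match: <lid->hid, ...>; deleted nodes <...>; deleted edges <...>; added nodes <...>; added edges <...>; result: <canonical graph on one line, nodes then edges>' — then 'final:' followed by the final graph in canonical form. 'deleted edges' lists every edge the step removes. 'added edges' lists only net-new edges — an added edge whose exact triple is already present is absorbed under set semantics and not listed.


step 1: rule r2; match: 0->0, 1->5; deleted nodes (none); deleted edges (5,0,g); added nodes (none); added edges (0,5,g); result: nodes: 0:q, 1:p, 2:p, 5:p, 7:p, 8:q, 11:q, 16:p, 17:p, 18:q edges: (0,1,h); (0,5,g); (2,1,g); (2,8,k); (2,18,h); (2,18,k); (7,1,h); (7,11,h); (16,2,h); (17,0,k); (17,5,g); (17,16,k)
final:
nodes: 0:q, 1:p, 2:p, 5:p, 7:p, 8:q, 11:q, 16:p, 17:p, 18:q
edges: (0,1,h); (0,5,g); (2,1,g); (2,8,k); (2,18,h); (2,18,k); (7,1,h); (7,11,h); (16,2,h); (17,0,k); (17,5,g); (17,16,k)


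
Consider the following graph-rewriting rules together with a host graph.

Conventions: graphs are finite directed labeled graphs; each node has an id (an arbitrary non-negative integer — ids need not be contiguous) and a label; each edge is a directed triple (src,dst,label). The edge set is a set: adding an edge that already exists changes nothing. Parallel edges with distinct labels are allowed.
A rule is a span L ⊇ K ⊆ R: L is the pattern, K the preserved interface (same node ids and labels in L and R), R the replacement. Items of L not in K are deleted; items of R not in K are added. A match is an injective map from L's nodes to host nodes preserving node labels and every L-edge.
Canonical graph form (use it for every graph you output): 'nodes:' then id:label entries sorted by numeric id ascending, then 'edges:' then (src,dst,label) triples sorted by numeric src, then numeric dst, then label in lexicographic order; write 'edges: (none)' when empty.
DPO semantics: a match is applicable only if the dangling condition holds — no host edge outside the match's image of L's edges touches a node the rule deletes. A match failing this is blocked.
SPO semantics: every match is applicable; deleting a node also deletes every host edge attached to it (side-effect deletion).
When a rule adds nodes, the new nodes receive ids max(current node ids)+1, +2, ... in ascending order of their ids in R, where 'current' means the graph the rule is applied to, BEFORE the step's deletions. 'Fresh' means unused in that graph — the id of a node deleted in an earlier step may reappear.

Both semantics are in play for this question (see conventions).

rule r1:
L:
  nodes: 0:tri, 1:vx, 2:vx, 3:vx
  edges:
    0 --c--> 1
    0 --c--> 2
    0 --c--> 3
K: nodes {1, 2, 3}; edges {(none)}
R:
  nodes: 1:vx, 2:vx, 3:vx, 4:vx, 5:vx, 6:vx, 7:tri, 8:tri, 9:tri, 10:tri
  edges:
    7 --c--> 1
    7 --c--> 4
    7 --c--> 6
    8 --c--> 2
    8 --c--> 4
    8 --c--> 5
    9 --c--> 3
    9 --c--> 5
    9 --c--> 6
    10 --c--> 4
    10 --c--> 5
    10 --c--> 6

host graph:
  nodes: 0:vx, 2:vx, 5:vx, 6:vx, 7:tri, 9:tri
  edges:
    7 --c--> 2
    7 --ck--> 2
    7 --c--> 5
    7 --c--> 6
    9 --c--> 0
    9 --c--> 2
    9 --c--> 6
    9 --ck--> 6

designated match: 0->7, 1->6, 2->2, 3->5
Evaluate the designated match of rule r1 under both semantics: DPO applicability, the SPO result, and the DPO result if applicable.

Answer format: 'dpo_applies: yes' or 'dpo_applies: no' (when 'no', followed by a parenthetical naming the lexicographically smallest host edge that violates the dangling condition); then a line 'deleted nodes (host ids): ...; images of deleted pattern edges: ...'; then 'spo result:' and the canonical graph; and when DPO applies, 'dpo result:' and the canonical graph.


dpo_applies: no
(the rule deletes node 7, which keeps host edge (7,2,ck) outside the match image — the dangling condition fails, DPO blocks; SPO proceeds and side-deletes such edges)
deleted nodes (host ids): 7; images of deleted pattern edges: (7,2,c); (7,5,c); (7,6,c)
spo result:
nodes: 0:vx, 2:vx, 5:vx, 6:vx, 9:tri, 10:vx, 11:vx, 12:vx, 13:tri, 14:tri, 15:tri, 16:tri
edges: (9,0,c); (9,2,c); (9,6,c); (9,6,ck); (13,6,c); (13,10,c); (13,12,c); (14,2,c); (14,10,c); (14,11,c); (15,5,c); (15,11,c); (15,12,c); (16,10,c); (16,11,c); (16,12,c)


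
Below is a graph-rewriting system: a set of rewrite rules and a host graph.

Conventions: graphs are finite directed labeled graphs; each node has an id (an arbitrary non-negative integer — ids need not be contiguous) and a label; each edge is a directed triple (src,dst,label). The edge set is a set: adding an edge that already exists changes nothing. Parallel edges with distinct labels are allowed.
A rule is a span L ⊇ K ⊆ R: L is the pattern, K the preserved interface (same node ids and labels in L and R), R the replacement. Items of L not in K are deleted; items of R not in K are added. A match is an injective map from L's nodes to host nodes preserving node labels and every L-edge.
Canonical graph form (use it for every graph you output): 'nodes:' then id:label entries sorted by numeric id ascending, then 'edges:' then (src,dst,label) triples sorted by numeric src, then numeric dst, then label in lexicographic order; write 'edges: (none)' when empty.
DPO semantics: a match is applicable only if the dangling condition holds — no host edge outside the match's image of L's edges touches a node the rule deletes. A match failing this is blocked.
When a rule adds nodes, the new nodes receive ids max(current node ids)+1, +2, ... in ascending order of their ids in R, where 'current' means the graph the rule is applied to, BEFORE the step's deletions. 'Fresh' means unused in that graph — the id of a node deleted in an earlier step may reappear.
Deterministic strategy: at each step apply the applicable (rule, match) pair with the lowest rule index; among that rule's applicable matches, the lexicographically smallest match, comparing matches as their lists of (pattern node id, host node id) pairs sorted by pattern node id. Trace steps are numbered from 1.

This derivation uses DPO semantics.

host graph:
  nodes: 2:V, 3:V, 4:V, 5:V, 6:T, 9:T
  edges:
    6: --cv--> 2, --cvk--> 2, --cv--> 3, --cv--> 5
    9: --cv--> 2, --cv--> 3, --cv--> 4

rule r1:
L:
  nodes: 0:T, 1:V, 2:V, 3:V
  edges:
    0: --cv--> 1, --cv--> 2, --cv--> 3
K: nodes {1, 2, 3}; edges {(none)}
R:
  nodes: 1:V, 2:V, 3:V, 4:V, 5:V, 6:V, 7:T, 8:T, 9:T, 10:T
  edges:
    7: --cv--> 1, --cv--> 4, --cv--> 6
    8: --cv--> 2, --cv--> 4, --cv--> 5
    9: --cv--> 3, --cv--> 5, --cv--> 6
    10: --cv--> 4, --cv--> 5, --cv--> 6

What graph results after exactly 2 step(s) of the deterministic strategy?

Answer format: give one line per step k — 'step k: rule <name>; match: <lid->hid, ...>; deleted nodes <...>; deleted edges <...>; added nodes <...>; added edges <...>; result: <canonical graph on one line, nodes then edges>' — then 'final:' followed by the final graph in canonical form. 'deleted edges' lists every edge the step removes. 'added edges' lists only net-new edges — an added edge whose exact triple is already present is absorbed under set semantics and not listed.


step 1: rule r1; match: 0->9, 1->2, 2->3, 3->4; deleted nodes 9; deleted edges (9,2,cv); (9,3,cv); (9,4,cv); added nodes 10, 11, 12, 13, 14, 15, 16; added edges (13,2,cv); (13,10,cv); (13,12,cv); (14,3,cv); (14,10,cv); (14,11,cv); (15,4,cv); (15,11,cv); (15,12,cv); (16,10,cv); (16,11,cv); (16,12,cv); result: nodes: 2:V, 3:V, 4:V, 5:V, 6:T, 10:V, 11:V, 12:V, 13:T, 14:T, 15:T, 16:T edges: (6,2,cv); (6,2,cvk); (6,3,cv); (6,5,cv); (13,2,cv); (13,10,cv); (13,12,cv); (14,3,cv); (14,10,cv); (14,11,cv); (15,4,cv); (15,11,cv); (15,12,cv); (16,10,cv); (16,11,cv); (16,12,cv)
step 2: rule r1; match: 0->13, 1->2, 2->10, 3->12; deleted nodes 13; deleted edges (13,2,cv); (13,10,cv); (13,12,cv); added nodes 17, 18, 19, 20, 21, 22, 23; added edges (20,2,cv); (20,17,cv); (20,19,cv); (21,10,cv); (21,17,cv); (21,18,cv); (22,12,cv); (22,18,cv); (22,19,cv); (23,17,cv); (23,18,cv); (23,19,cv); result: nodes: 2:V, 3:V, 4:V, 5:V, 6:T, 10:V, 11:V, 12:V, 14:T, 15:T, 16:T, 17:V, 18:V, 19:V, 20:T, 21:T, 22:T, 23:T edges: (6,2,cv); (6,2,cvk); (6,3,cv); (6,5,cv); (14,3,cv); (14,10,cv); (14,11,cv); (15,4,cv); (15,11,cv); (15,12,cv); (16,10,cv); (16,11,cv); (16,12,cv); (20,2,cv); (20,17,cv); (20,19,cv); (21,10,cv); (21,17,cv); (21,18,cv); (22,12,cv); (22,18,cv); (22,19,cv); (23,17,cv); (23,18,cv); (23,19,cv)
final:
nodes: 2:V, 3:V, 4:V, 5:V, 6:T, 10:V, 11:V, 12:V, 14:T, 15:T, 16:T, 17:V, 18:V, 19:V, 20:T, 21:T, 22:T, 23:T
edges: (6,2,cv); (6,2,cvk); (6,3,cv); (6,5,cv); (14,3,cv); (14,10,cv); (14,11,cv); (15,4,cv); (15,11,cv); (15,12,cv); (16,10,cv); (16,11,cv); (16,12,cv); (20,2,cv); (20,17,cv); (20,19,cv); (21,10,cv); (21,17,cv); (21,18,cv); (22,12,cv); (22,18,cv); (22,19,cv); (23,17,cv); (23,18,cv); (23,19,cv)
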